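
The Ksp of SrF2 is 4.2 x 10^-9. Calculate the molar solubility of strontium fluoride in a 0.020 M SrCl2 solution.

2.3 x 10^-4 M

SrF2(s) ⇌ Sr^2+ + 2 F^-
Ksp = [Sr^2+][F^-]^2
If s mol/L dissolves here, [Sr^2+] = 0.020 + s ≈ 0.020, [F^-] = 2s (since Sr^2+ from SrCl2 dominates).
Ksp ≈ 0.020 × (2s)^2
s = 2.3 x 10^-4 M
Check: s = 2.3 × 10^-4 ≪ 0.020, so the approximation is valid.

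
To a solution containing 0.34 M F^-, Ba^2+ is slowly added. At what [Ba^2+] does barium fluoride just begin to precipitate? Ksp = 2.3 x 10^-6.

[Ba^2+] = 2.0 × 10^-5 M

BaF2(s) ⇌ Ba^2+(aq) + 2 F^-(aq)
Ksp = [Ba^2+][F^-]^2
Precipitation begins when Q = Ksp. With [F^-] = 0.34 M:
2.3 x 10^-6 = (0.34)^2 × [Ba^2+]
[Ba^2+] = (2.3 x 10^-6 / 1.16 x 10^-1) = 2.0 × 10^-5 M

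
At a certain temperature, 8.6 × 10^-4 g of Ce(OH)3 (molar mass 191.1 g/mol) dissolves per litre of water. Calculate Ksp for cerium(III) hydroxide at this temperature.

Molar solubility s = (8.6 × 10^-4 g/L) / (191.1 g/mol) = 4.50 × 10^-6 M.
Ce(OH)3(s) <=> Ce^3+(aq) + 3 OH^-(aq)
If s mol/L of Ce(OH)3 dissolves, [Ce^3+] = s and [OH^-] = 3s.
Ksp = [Ce^3+][OH^-]^3
Substituting: Ksp = s(3s)^3 = 27s^4
Ksp = 27 × (4.50 × 10^-6)^4 = 1.1 × 10^-20

Ksp = 1.1 × 10^-20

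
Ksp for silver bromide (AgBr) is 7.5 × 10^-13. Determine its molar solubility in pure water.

8.7 × 10^-7 M

AgBr(s) <=> Ag^+ + Br^-
Ksp = [Ag^+][Br^-]
For each mole of AgBr that dissolves: [Ag^+] = s, [Br^-] = s.
Ksp = s × s = s^2
s = √(7.5 × 10^-13) = 8.7 × 10^-7 M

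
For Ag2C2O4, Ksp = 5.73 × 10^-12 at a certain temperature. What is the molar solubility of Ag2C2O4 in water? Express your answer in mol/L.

1.13e-4 M

Ag2C2O4(s) ⇌ 2 Ag^+ + C2O4^2-
Ksp = [Ag^+]^2[C2O4^2-]
Let s = molar solubility. Then [Ag^+] = 2s and [C2O4^2-] = s.
Ksp = (2s)^2s = 4s^3
s = (5.73 × 10^-12 / 4)^(1/3) = 1.13 × 10^-4 M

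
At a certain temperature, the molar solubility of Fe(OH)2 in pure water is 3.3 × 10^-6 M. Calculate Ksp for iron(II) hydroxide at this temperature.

Fe(OH)2(s) ⇌ Fe^2+(aq) + 2 OH^-(aq)
Let s = molar solubility. Then [Fe^2+] = s and [OH^-] = 2s.
Ksp = [Fe^2+][OH^-]^2
So Ksp = s × (2s)^2 = 4s^3
Ksp = 4 × (3.3 × 10^-6)^3 = 1.4 × 10^-16

1.4 × 10^-16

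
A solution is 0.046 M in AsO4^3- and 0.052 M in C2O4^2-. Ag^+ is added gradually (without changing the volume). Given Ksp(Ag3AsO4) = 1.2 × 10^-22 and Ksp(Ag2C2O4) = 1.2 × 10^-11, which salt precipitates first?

Ag3AsO4

Precipitation of each salt starts when its ion product equals its Ksp.
For Ag3AsO4: 1.2 × 10^-22 = 0.046 × [Ag^+]^3  ⇒  [Ag^+] = 1.4 × 10^-7 M.
For Ag2C2O4: 1.2 × 10^-11 = 0.052 × [Ag^+]^2  ⇒  [Ag^+] = 1.5 x 10^-5 M.
The salt with the lower threshold [Ag^+] precipitates first: Ag3AsO4.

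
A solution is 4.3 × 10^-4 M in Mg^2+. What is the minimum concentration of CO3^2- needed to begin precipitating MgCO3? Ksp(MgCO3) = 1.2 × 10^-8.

MgCO3(s) ⇌ Mg^2+(aq) + CO3^2-(aq)
Ksp = [Mg^2+][CO3^2-]
Precipitation begins when Q = Ksp. With [Mg^2+] = 4.3 × 10^-4 M:
1.2 × 10^-8 = (4.3 × 10^-4) × [CO3^2-]
[CO3^2-] = (1.2 × 10^-8 / 4.3 × 10^-4) = 2.8 × 10^-5 M

2.8 × 10^-5 M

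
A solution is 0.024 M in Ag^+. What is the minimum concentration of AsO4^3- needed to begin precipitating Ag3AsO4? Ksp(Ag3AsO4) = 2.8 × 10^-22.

Ag3AsO4(s) ⇌ 3 Ag^+(aq) + AsO4^3-(aq)
Ksp = [Ag^+]^3[AsO4^3-]
Precipitation begins when Q = Ksp. With [Ag^+] = 0.024 M:
2.8 × 10^-22 = (0.024)^3 × [AsO4^3-]
[AsO4^3-] = (2.8 × 10^-22 / 1.38 × 10^-5) = 2.0 × 10^-17 M

[AsO4^3-] = 2.0 × 10^-17 M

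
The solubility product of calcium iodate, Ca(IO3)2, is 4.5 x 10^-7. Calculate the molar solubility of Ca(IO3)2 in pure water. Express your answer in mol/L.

Ca(IO3)2(s) <=> Ca^2+ + 2 IO3^-
Ksp = [Ca^2+][IO3^-]^2
Let s = molar solubility. Then [Ca^2+] = s and [IO3^-] = 2s.
Ksp = s(2s)^2 = 4s^3
Solving, s = (4.5 x 10^-7/4)^(1/3) = 4.8 x 10^-3 M

4.8 × 10^-3 M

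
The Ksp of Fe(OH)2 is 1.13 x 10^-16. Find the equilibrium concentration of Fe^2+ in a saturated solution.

3.05 × 10^-6 M

Fe(OH)2(s) ⇌ Fe^2+ + 2 OH^-
Ksp = [Fe^2+][OH^-]^2
Let s = molar solubility. Then [Fe^2+] = s and [OH^-] = 2s.
So Ksp = s × (2s)^2 = 4s^3
Solving, s = (1.13 x 10^-16/4)^(1/3) = 3.046 × 10^-6 M
[Fe^2+] = s = 3.05 × 10^-6 M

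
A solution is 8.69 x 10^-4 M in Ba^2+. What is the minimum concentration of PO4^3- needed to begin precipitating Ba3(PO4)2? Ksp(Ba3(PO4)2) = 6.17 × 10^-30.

Ba3(PO4)2(s) <=> 3 Ba^2+ + 2 PO4^3-
Ksp = [Ba^2+]^3[PO4^3-]^2
Precipitation begins when Q = Ksp. With [Ba^2+] = 8.69 x 10^-4 M:
6.17 × 10^-30 = (8.69 x 10^-4)^3 × [PO4^3-]^2
[PO4^3-] = (6.17 × 10^-30 / 6.562 × 10^-10)^(1/2) = 9.70 × 10^-11 M

[PO4^3-] ≈ 9.70 × 10^-11 M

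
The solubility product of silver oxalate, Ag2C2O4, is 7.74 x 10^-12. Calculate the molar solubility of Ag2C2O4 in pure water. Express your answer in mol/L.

s = 1.25 × 10^-4 M

Ag2C2O4(s) ⇌ 2 Ag^+(aq) + C2O4^2-(aq)
Ksp = [Ag^+]^2[C2O4^2-]
For each mole of Ag2C2O4 that dissolves: [Ag^+] = 2s, [C2O4^2-] = s.
So Ksp = (2s)^2 × s = 4s^3
s^3 = 7.74 x 10^-12 / 4, so s = 1.25 × 10^-4 M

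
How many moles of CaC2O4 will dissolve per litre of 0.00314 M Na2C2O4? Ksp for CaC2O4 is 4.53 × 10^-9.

s = 1.44 × 10^-6 M

CaC2O4(s) ⇌ Ca^2+ + C2O4^2-
Ksp = [Ca^2+][C2O4^2-]
Let s be the molar solubility in this solution. [Ca^2+] = s, [C2O4^2-] = 0.00314 + s ≈ 0.00314 (common-ion effect: C2O4^2- is already 0.00314 M).
Ksp ≈ s × 0.00314
s = 1.44 × 10^-6 M
Check: s = 1.4 x 10^-6 ≪ 0.00314, so the approximation is valid.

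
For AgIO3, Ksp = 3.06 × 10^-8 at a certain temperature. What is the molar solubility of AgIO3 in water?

1.75 × 10^-4 M

AgIO3(s) ⇌ Ag^+(aq) + IO3^-(aq)
Ksp = [Ag^+][IO3^-]
With molar solubility s: [Ag^+] = s, [IO3^-] = s.
Ksp = s × s = s^2
s = (3.06 × 10^-8)^(1/2) = 1.75 x 10^-4 M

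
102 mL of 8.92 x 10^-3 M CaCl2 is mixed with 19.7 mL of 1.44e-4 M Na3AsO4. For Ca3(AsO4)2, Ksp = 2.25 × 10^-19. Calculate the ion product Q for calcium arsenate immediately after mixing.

Q = 2.27 × 10^-16

Total volume = 102 + 19.7 = 121.7 mL.
[Ca^2+] = 8.92 x 10^-3 × (102/121.7) = 7.476 × 10^-3 M
[AsO4^3-] = 1.44 x 10^-4 × (19.7/121.7) = 2.331 x 10^-5 M
Ca3(AsO4)2(s) ⇌ 3 Ca^2+ + 2 AsO4^3-, so Q = [Ca^2+]^3[AsO4^3-]^2
Q = (7.476 × 10^-3)^3(2.331 x 10^-5)^2 = 2.27 × 10^-16
Q > Ksp, so Ca3(AsO4)2 will precipitate.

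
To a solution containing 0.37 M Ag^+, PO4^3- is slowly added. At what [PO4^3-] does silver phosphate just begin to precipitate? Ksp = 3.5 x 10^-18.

Ag3PO4(s) <=> 3 Ag^+ + PO4^3-
Ksp = [Ag^+]^3[PO4^3-]
Precipitation begins when Q = Ksp. With [Ag^+] = 0.37 M:
3.5 x 10^-18 = (0.37)^3 × [PO4^3-]
[PO4^3-] = (3.5 x 10^-18 / 5.07 × 10^-2) = 6.9 × 10^-17 M

[PO4^3-] ≈ 6.9 × 10^-17 M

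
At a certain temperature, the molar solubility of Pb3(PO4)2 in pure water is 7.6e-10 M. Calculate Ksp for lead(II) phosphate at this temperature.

Pb3(PO4)2(s) ⇌ 3 Pb^2+ + 2 PO4^3-
If s mol/L of Pb3(PO4)2 dissolves, [Pb^2+] = 3s and [PO4^3-] = 2s.
Ksp = [Pb^2+]^3[PO4^3-]^2
So Ksp = (3s)^3 × (2s)^2 = 108s^5
With s = 7.6 x 10^-10: Ksp = 2.7 x 10^-44

Ksp = 2.7e-44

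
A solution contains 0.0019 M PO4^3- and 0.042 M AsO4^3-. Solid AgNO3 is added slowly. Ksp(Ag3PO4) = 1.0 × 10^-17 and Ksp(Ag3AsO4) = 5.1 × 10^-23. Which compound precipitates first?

Precipitation of each salt starts when its ion product equals its Ksp.
For Ag3PO4: 1.0 × 10^-17 = 0.0019 × [Ag^+]^3  ⇒  [Ag^+] = 1.7 × 10^-5 M.
For Ag3AsO4: 5.1 × 10^-23 = 0.042 × [Ag^+]^3  ⇒  [Ag^+] = 1.1 × 10^-7 M.
The salt with the lower threshold [Ag^+] precipitates first: Ag3AsO4.

Ag3AsO4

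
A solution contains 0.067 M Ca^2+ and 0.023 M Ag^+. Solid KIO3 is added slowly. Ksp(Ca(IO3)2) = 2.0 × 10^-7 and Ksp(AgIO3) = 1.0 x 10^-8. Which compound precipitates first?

AgIO3

Each salt begins to precipitate when Q = Ksp, i.e. when [IO3^-] reaches its threshold.
For Ca(IO3)2: 2.0 × 10^-7 = 0.067 × [IO3^-]^2  ⇒  [IO3^-] = 1.7 x 10^-3 M.
For AgIO3: 1.0 x 10^-8 = 0.023 × [IO3^-]  ⇒  [IO3^-] = 4.3 x 10^-7 M.
The salt with the lower threshold [IO3^-] precipitates first: AgIO3.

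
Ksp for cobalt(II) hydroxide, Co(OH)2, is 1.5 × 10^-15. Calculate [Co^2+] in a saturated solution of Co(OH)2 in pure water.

[Co^2+] ≈ 7.2e-6 M

Co(OH)2(s) ⇌ Co^2+(aq) + 2 OH^-(aq)
Ksp = [Co^2+][OH^-]^2
If s mol/L of Co(OH)2 dissolves, [Co^2+] = s and [OH^-] = 2s.
Ksp = s(2s)^2 = 4s^3
s^3 = 1.5 × 10^-15 / 4, so s = 7.21 x 10^-6 M
[Co^2+] = s = 7.2 × 10^-6 M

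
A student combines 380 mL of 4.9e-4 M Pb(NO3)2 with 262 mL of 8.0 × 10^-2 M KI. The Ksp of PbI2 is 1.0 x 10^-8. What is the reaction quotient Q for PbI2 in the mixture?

Q = 3.1 x 10^-7

Total volume = 380 + 262 = 642 mL.
[Pb^2+] = 4.9 × 10^-4 × (380/642) = 2.90 x 10^-4 M
[I^-] = 8.0 x 10^-2 × (262/642) = 3.26 × 10^-2 M
PbI2(s) <=> Pb^2+(aq) + 2 I^-(aq), so Q = [Pb^2+][I^-]^2
Q = (2.90 x 10^-4)(3.26 × 10^-2)^2 = 3.1 × 10^-7
Q > Ksp, so PbI2 will precipitate.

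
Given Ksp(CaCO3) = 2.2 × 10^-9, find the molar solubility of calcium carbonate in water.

CaCO3(s) ⇌ Ca^2+ + CO3^2-
Ksp = [Ca^2+][CO3^2-]
With molar solubility s: [Ca^2+] = s, [CO3^2-] = s.
Ksp = s^2
s = √(2.2 × 10^-9) = 4.7 × 10^-5 M

4.7 × 10^-5 M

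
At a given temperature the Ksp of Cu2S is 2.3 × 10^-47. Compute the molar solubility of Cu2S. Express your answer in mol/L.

Cu2S(s) ⇌ 2 Cu^+ + S^2-
Ksp = [Cu^+]^2[S^2-]
For each mole of Cu2S that dissolves: [Cu^+] = 2s, [S^2-] = s.
Substituting: Ksp = (2s)^2s = 4s^3
Solving, s = (2.3 × 10^-47/4)^(1/3) = 1.8 × 10^-16 M

s ≈ 1.8e-16 M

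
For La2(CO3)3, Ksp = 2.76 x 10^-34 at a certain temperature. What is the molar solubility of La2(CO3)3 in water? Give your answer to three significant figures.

7.61 × 10^-8 M

La2(CO3)3(s) ⇌ 2 La^3+(aq) + 3 CO3^2-(aq)
Ksp = [La^3+]^2[CO3^2-]^3
If s mol/L of La2(CO3)3 dissolves, [La^3+] = 2s and [CO3^2-] = 3s.
Ksp = (2s)^2(3s)^3 = 108s^5
s = (2.76 x 10^-34 / 108)^(1/5) = 7.61 × 10^-8 M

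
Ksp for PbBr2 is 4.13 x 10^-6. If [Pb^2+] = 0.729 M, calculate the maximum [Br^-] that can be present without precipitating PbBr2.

PbBr2(s) ⇌ Pb^2+(aq) + 2 Br^-(aq)
Ksp = [Pb^2+][Br^-]^2
Precipitation begins when Q = Ksp. With [Pb^2+] = 0.729 M:
4.13 x 10^-6 = (0.729) × [Br^-]^2
[Br^-] = (4.13 x 10^-6 / 7.29 × 10^-1)^(1/2) = 2.38 × 10^-3 M

2.38 × 10^-3 M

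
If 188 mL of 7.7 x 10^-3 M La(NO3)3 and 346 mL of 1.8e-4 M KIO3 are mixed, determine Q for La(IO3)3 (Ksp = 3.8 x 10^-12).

4.3e-15

Total volume = 188 + 346 = 534 mL.
[La^3+] = 7.7 x 10^-3 × (188/534) = 2.71 × 10^-3 M
[IO3^-] = 1.8 × 10^-4 × (346/534) = 1.17 × 10^-4 M
La(IO3)3(s) <=> La^3+ + 3 IO3^-, so Q = [La^3+][IO3^-]^3
Q = (2.71 × 10^-3)(1.17 × 10^-4)^3 = 4.3 × 10^-15
Q < Ksp, so no precipitate of La(IO3)3 forms.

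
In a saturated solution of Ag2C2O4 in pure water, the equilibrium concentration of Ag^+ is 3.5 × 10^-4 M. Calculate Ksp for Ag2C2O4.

Ag2C2O4(s) <=> 2 Ag^+(aq) + C2O4^2-(aq)
Stoichiometry gives [C2O4^2-] = (1/2)[Ag^+] = 1.75 × 10^-4 M.
Ksp = [Ag^+]^2[C2O4^2-]
Ksp = (3.5 × 10^-4)^2 × 1.75 × 10^-4 = 2.1 × 10^-11

Ksp = 2.1 × 10^-11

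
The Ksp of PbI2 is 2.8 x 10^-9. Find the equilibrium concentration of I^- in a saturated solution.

PbI2(s) <=> Pb^2+(aq) + 2 I^-(aq)
Ksp = [Pb^2+][I^-]^2
Let s = molar solubility. Then [Pb^2+] = s and [I^-] = 2s.
Ksp = s(2s)^2 = 4s^3
Solving, s = (2.8 x 10^-9/4)^(1/3) = 8.88 × 10^-4 M
[I^-] = 2s = 1.8 × 10^-3 M

1.8 × 10^-3 M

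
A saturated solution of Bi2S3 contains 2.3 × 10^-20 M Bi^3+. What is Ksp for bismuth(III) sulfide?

Bi2S3(s) <=> 2 Bi^3+ + 3 S^2-
Stoichiometry gives [S^2-] = (3/2)[Bi^3+] = 3.45 × 10^-20 M.
Ksp = [Bi^3+]^2[S^2-]^3
Ksp = (2.3 × 10^-20)^2 × (3.45 x 10^-20)^3 = 2.2 × 10^-98

2.2 x 10^-98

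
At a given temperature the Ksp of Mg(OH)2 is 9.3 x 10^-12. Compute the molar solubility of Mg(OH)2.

s ≈ 1.3 x 10^-4 M

Mg(OH)2(s) ⇌ Mg^2+ + 2 OH^-
Ksp = [Mg^2+][OH^-]^2
If s mol/L of Mg(OH)2 dissolves, [Mg^2+] = s and [OH^-] = 2s.
Ksp = s(2s)^2 = 4s^3
s = (9.3 x 10^-12 / 4)^(1/3) = 1.3 × 10^-4 M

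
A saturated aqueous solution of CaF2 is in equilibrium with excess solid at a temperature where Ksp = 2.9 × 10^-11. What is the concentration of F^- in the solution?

3.9 x 10^-4 M

CaF2(s) ⇌ Ca^2+ + 2 F^-
Ksp = [Ca^2+][F^-]^2
For each mole of CaF2 that dissolves: [Ca^2+] = s, [F^-] = 2s.
Substituting: Ksp = s(2s)^2 = 4s^3
Solving, s = (2.9 × 10^-11/4)^(1/3) = 1.94 x 10^-4 M
[F^-] = 2s = 3.9 × 10^-4 M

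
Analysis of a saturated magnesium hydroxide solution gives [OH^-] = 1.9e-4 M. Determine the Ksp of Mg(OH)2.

Mg(OH)2(s) ⇌ Mg^2+(aq) + 2 OH^-(aq)
Stoichiometry gives [Mg^2+] = (1/2)[OH^-] = 9.50 × 10^-5 M.
Ksp = [Mg^2+][OH^-]^2
Ksp = 9.50 × 10^-5 × (1.9 × 10^-4)^2 = 3.4 × 10^-12

Ksp = 3.4 × 10^-12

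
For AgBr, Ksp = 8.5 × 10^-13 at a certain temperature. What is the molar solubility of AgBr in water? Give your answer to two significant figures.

AgBr(s) <=> Ag^+(aq) + Br^-(aq)
Ksp = [Ag^+][Br^-]
Let s = molar solubility. Then [Ag^+] = s and [Br^-] = s.
Ksp = s^2
s = √(8.5 × 10^-13) = 9.2 × 10^-7 M

s = 9.2 × 10^-7 M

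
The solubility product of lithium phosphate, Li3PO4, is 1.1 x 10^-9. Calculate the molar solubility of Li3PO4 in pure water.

2.5 × 10^-3 M

Li3PO4(s) ⇌ 3 Li^+(aq) + PO4^3-(aq)
Ksp = [Li^+]^3[PO4^3-]
For each mole of Li3PO4 that dissolves: [Li^+] = 3s, [PO4^3-] = s.
So Ksp = (3s)^3 × s = 27s^4
Solving, s = (1.1 x 10^-9/27)^(1/4) = 2.5 x 10^-3 M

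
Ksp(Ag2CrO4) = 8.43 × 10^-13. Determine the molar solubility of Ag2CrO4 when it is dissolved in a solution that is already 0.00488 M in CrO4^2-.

Ag2CrO4(s) ⇌ 2 Ag^+ + CrO4^2-
Ksp = [Ag^+]^2[CrO4^2-]
If s mol/L dissolves here, [Ag^+] = 2s, [CrO4^2-] = 0.00488 + s ≈ 0.00488 (common-ion effect: CrO4^2- is already 0.00488 M).
Ksp ≈ (2s)^2 × 0.00488
s = 6.57 x 10^-6 M
Check: s = 6.6 x 10^-6 ≪ 0.00488, so the approximation is valid.

s ≈ 6.57 x 10^-6 M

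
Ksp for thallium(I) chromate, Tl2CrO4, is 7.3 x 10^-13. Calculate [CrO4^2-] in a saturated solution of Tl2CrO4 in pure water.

5.7 x 10^-5 M

Tl2CrO4(s) ⇌ 2 Tl^+ + CrO4^2-
Ksp = [Tl^+]^2[CrO4^2-]
For each mole of Tl2CrO4 that dissolves: [Tl^+] = 2s, [CrO4^2-] = s.
So Ksp = (2s)^2 × s = 4s^3
Solving, s = (7.3 x 10^-13/4)^(1/3) = 5.67 × 10^-5 M
[CrO4^2-] = s = 5.7 x 10^-5 M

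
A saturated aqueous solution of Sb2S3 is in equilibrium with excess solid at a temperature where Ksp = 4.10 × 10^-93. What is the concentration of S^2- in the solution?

Sb2S3(s) ⇌ 2 Sb^3+(aq) + 3 S^2-(aq)
Ksp = [Sb^3+]^2[S^2-]^3
For each mole of Sb2S3 that dissolves: [Sb^3+] = 2s, [S^2-] = 3s.
Ksp = (2s)^2(3s)^3 = 108s^5
s^5 = 4.10 × 10^-93 / 108, so s = 1.306 × 10^-19 M
[S^2-] = 3s = 3.92 × 10^-19 M

[S^2-] ≈ 3.92 × 10^-19 M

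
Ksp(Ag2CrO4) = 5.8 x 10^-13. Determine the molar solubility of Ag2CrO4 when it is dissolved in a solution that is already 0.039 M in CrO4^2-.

s = 1.9 × 10^-6 M

Ag2CrO4(s) ⇌ 2 Ag^+ + CrO4^2-
Ksp = [Ag^+]^2[CrO4^2-]
Let s be the molar solubility in this solution. [Ag^+] = 2s, [CrO4^2-] = 0.039 + s ≈ 0.039 (since the CrO4^2- already present dominates).
Ksp ≈ (2s)^2 × 0.039
s = 1.9 x 10^-6 M
Check: s = 1.9 x 10^-6 ≪ 0.039, so the approximation is valid.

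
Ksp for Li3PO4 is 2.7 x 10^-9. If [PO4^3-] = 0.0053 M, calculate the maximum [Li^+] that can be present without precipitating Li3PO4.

Li3PO4(s) <=> 3 Li^+ + PO4^3-
Ksp = [Li^+]^3[PO4^3-]
Precipitation begins when Q = Ksp. With [PO4^3-] = 0.0053 M:
2.7 x 10^-9 = (0.0053) × [Li^+]^3
[Li^+] = (2.7 x 10^-9 / 5.3 × 10^-3)^(1/3) = 8.0 x 10^-3 M

8.0 x 10^-3 M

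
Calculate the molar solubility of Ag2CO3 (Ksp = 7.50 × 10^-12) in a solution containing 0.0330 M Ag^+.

Ag2CO3(s) ⇌ 2 Ag^+(aq) + CO3^2-(aq)
Ksp = [Ag^+]^2[CO3^2-]
Let s = moles of Ag2CO3 that dissolve per litre. [Ag^+] = 0.0330 + 2s ≈ 0.0330, [CO3^2-] = s (since the Ag^+ already present dominates).
Ksp ≈ (0.0330)^2 × s
s = 6.89 x 10^-9 M
Check: 2s = 1.4 × 10^-8 ≪ 0.0330, so the approximation is valid.

s ≈ 6.89e-9 M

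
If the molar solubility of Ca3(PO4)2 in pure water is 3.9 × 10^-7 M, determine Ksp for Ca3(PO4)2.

Ca3(PO4)2(s) ⇌ 3 Ca^2+ + 2 PO4^3-
For each mole of Ca3(PO4)2 that dissolves: [Ca^2+] = 3s, [PO4^3-] = 2s.
Ksp = [Ca^2+]^3[PO4^3-]^2
Ksp = (3s)^3(2s)^2 = 108s^5
With s = 3.9 × 10^-7: Ksp = 9.7 × 10^-31

9.7 × 10^-31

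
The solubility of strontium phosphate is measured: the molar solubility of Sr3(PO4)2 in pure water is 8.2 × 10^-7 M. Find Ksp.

Sr3(PO4)2(s) ⇌ 3 Sr^2+(aq) + 2 PO4^3-(aq)
For each mole of Sr3(PO4)2 that dissolves: [Sr^2+] = 3s, [PO4^3-] = 2s.
Ksp = [Sr^2+]^3[PO4^3-]^2
So Ksp = (3s)^3 × (2s)^2 = 108s^5
With s = 8.2 × 10^-7: Ksp = 4.0 × 10^-29

Ksp ≈ 4.0e-29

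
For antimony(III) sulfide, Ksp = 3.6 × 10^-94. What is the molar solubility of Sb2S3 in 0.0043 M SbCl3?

9.0 × 10^-31 M

Sb2S3(s) ⇌ 2 Sb^3+ + 3 S^2-
Ksp = [Sb^3+]^2[S^2-]^3
Let s be the molar solubility in this solution. [Sb^3+] = 0.0043 + 2s ≈ 0.0043, [S^2-] = 3s (since Sb^3+ from SbCl3 dominates).
Ksp ≈ (0.0043)^2 × (3s)^3
s = 9.0 × 10^-31 M
Check: 2s = 1.8 x 10^-30 ≪ 0.0043, so the approximation is valid.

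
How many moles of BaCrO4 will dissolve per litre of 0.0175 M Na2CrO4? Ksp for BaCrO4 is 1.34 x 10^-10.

BaCrO4(s) ⇌ Ba^2+ + CrO4^2-
Ksp = [Ba^2+][CrO4^2-]
If s mol/L dissolves here, [Ba^2+] = s, [CrO4^2-] = 0.0175 + s ≈ 0.0175 (Ksp is small, so little additional dissolves).
Ksp ≈ s × 0.0175
s = 7.66 × 10^-9 M
Check: s = 7.7 x 10^-9 ≪ 0.0175, so the approximation is valid.

7.66 × 10^-9 M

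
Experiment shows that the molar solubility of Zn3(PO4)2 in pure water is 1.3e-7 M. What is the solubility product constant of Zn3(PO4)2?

Zn3(PO4)2(s) ⇌ 3 Zn^2+ + 2 PO4^3-
If s mol/L of Zn3(PO4)2 dissolves, [Zn^2+] = 3s and [PO4^3-] = 2s.
Ksp = [Zn^2+]^3[PO4^3-]^2
So Ksp = (3s)^3 × (2s)^2 = 108s^5
With s = 1.3 × 10^-7: Ksp = 4.0 x 10^-33

Ksp = 4.0 × 10^-33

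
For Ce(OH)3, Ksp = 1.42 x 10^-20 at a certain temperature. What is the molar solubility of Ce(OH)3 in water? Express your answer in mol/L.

4.79 × 10^-6 M

Ce(OH)3(s) ⇌ Ce^3+ + 3 OH^-
Ksp = [Ce^3+][OH^-]^3
For each mole of Ce(OH)3 that dissolves: [Ce^3+] = s, [OH^-] = 3s.
So Ksp = s × (3s)^3 = 27s^4
s^4 = 1.42 x 10^-20 / 27, so s = 4.79 × 10^-6 M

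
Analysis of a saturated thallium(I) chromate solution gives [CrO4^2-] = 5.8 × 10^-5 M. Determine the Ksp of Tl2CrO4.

Ksp ≈ 7.8 × 10^-13

Tl2CrO4(s) ⇌ 2 Tl^+ + CrO4^2-
Stoichiometry gives [Tl^+] = (2/1)[CrO4^2-] = 1.16 × 10^-4 M.
Ksp = [Tl^+]^2[CrO4^2-]
Ksp = (1.16 × 10^-4)^2 × 5.8 x 10^-5 = 7.8 × 10^-13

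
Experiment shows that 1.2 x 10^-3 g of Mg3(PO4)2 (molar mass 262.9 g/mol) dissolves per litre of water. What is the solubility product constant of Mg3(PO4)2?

Ksp ≈ 2.1e-25

Molar solubility s = (1.2 x 10^-3 g/L) / (262.9 g/mol) = 4.56 × 10^-6 M.
Mg3(PO4)2(s) <=> 3 Mg^2+(aq) + 2 PO4^3-(aq)
For each mole of Mg3(PO4)2 that dissolves: [Mg^2+] = 3s, [PO4^3-] = 2s.
Ksp = [Mg^2+]^3[PO4^3-]^2
Ksp = (3s)^3(2s)^2 = 108s^5
Ksp = 108 × (4.56 x 10^-6)^5 = 2.1 x 10^-25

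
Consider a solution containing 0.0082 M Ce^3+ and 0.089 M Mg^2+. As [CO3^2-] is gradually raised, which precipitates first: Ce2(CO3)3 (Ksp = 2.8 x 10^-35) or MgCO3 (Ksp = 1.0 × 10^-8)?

Ce2(CO3)3

Each salt begins to precipitate when Q = Ksp, i.e. when [CO3^2-] reaches its threshold.
For Ce2(CO3)3: 2.8 x 10^-35 = (0.0082)^2 × [CO3^2-]^3  ⇒  [CO3^2-] = 7.5 x 10^-11 M.
For MgCO3: 1.0 × 10^-8 = 0.089 × [CO3^2-]  ⇒  [CO3^2-] = 1.1 x 10^-7 M.
The salt with the lower threshold [CO3^2-] precipitates first: Ce2(CO3)3.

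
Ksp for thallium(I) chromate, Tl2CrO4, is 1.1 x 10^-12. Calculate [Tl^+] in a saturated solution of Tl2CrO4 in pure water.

Tl2CrO4(s) ⇌ 2 Tl^+ + CrO4^2-
Ksp = [Tl^+]^2[CrO4^2-]
If s mol/L of Tl2CrO4 dissolves, [Tl^+] = 2s and [CrO4^2-] = s.
So Ksp = (2s)^2 × s = 4s^3
Solving, s = (1.1 x 10^-12/4)^(1/3) = 6.50 × 10^-5 M
[Tl^+] = 2s = 1.3 × 10^-4 M

[Tl^+] = 1.3 × 10^-4 M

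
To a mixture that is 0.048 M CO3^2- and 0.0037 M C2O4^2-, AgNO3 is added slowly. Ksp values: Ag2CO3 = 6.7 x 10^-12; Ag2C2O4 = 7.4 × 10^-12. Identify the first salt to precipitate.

Precipitation of each salt starts when its ion product equals its Ksp.
For Ag2CO3: 6.7 x 10^-12 = 0.048 × [Ag^+]^2  ⇒  [Ag^+] = 1.2 × 10^-5 M.
For Ag2C2O4: 7.4 × 10^-12 = 0.0037 × [Ag^+]^2  ⇒  [Ag^+] = 4.5 × 10^-5 M.
The salt with the lower threshold [Ag^+] precipitates first: Ag2CO3.

Ag2CO3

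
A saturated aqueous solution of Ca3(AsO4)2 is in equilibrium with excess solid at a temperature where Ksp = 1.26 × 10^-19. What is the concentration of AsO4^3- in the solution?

[AsO4^3-] = 1.30 × 10^-4 M

Ca3(AsO4)2(s) ⇌ 3 Ca^2+(aq) + 2 AsO4^3-(aq)
Ksp = [Ca^2+]^3[AsO4^3-]^2
Let s = molar solubility. Then [Ca^2+] = 3s and [AsO4^3-] = 2s.
So Ksp = (3s)^3 × (2s)^2 = 108s^5
s = (1.26 × 10^-19 / 108)^(1/5) = 6.507 x 10^-5 M
[AsO4^3-] = 2s = 1.30 x 10^-4 M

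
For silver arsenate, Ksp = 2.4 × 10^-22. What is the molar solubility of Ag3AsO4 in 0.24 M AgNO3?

s = 1.7 x 10^-20 M

Ag3AsO4(s) ⇌ 3 Ag^+ + AsO4^3-
Ksp = [Ag^+]^3[AsO4^3-]
If s mol/L dissolves here, [Ag^+] = 0.24 + 3s ≈ 0.24, [AsO4^3-] = s (since Ag^+ from AgNO3 dominates).
Ksp ≈ (0.24)^3 × s
s = 1.7 × 10^-20 M
Check: 3s = 5.2 × 10^-20 ≪ 0.24, so the approximation is valid.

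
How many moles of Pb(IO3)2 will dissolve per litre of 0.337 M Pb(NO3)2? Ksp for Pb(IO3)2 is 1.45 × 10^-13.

Pb(IO3)2(s) ⇌ Pb^2+(aq) + 2 IO3^-(aq)
Ksp = [Pb^2+][IO3^-]^2
Let s be the molar solubility in this solution. [Pb^2+] = 0.337 + s ≈ 0.337, [IO3^-] = 2s (since Pb^2+ from Pb(NO3)2 dominates).
Ksp ≈ 0.337 × (2s)^2
s = 3.28 × 10^-7 M
Check: s = 3.3 × 10^-7 ≪ 0.337, so the approximation is valid.

s ≈ 3.28e-7 M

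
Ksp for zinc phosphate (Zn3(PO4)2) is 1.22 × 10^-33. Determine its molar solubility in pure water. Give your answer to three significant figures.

1.02 × 10^-7 M

Zn3(PO4)2(s) ⇌ 3 Zn^2+ + 2 PO4^3-
Ksp = [Zn^2+]^3[PO4^3-]^2
With molar solubility s: [Zn^2+] = 3s, [PO4^3-] = 2s.
So Ksp = (3s)^3 × (2s)^2 = 108s^5
s = (1.22 × 10^-33 / 108)^(1/5) = 1.02 × 10^-7 M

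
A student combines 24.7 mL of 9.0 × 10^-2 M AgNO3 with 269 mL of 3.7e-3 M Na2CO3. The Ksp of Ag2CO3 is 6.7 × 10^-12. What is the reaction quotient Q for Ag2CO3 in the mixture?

Total volume = 24.7 + 269 = 293.7 mL.
[Ag^+] = 9.0 x 10^-2 × (24.7/293.7) = 7.57 × 10^-3 M
[CO3^2-] = 3.7 × 10^-3 × (269/293.7) = 3.39 × 10^-3 M
Ag2CO3(s) ⇌ 2 Ag^+(aq) + CO3^2-(aq), so Q = [Ag^+]^2[CO3^2-]
Q = (7.57 × 10^-3)^2(3.39 × 10^-3) = 1.9 × 10^-7
Q > Ksp, so Ag2CO3 will precipitate.

Q = 1.9e-7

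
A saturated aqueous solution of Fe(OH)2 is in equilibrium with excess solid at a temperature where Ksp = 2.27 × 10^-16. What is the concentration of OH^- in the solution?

7.69e-6 M

Fe(OH)2(s) ⇌ Fe^2+(aq) + 2 OH^-(aq)
Ksp = [Fe^2+][OH^-]^2
Let s = molar solubility. Then [Fe^2+] = s and [OH^-] = 2s.
Substituting: Ksp = s(2s)^2 = 4s^3
s = (2.27 × 10^-16 / 4)^(1/3) = 3.843 x 10^-6 M
[OH^-] = 2s = 7.69 x 10^-6 M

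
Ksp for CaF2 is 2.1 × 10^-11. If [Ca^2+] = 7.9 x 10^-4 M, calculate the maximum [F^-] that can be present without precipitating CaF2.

1.6 × 10^-4 M

CaF2(s) ⇌ Ca^2+(aq) + 2 F^-(aq)
Ksp = [Ca^2+][F^-]^2
Precipitation begins when Q = Ksp. With [Ca^2+] = 7.9 x 10^-4 M:
2.1 × 10^-11 = (7.9 x 10^-4) × [F^-]^2
[F^-] = (2.1 × 10^-11 / 7.9 x 10^-4)^(1/2) = 1.6 × 10^-4 M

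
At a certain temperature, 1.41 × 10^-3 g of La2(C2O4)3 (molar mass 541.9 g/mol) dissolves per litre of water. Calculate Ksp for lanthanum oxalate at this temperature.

Ksp ≈ 1.29 x 10^-26

Molar solubility s = (1.41 × 10^-3 g/L) / (541.9 g/mol) = 2.602 × 10^-6 M.
La2(C2O4)3(s) <=> 2 La^3+(aq) + 3 C2O4^2-(aq)
For each mole of La2(C2O4)3 that dissolves: [La^3+] = 2s, [C2O4^2-] = 3s.
Ksp = [La^3+]^2[C2O4^2-]^3
Ksp = (2s)^2(3s)^3 = 108s^5
With s = 2.602 x 10^-6: Ksp = 1.29 x 10^-26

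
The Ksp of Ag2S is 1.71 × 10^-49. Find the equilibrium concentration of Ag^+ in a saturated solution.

Ag2S(s) ⇌ 2 Ag^+ + S^2-
Ksp = [Ag^+]^2[S^2-]
With molar solubility s: [Ag^+] = 2s, [S^2-] = s.
Substituting: Ksp = (2s)^2s = 4s^3
s^3 = 1.71 × 10^-49 / 4, so s = 3.497 × 10^-17 M
[Ag^+] = 2s = 6.99 × 10^-17 M

6.99 × 10^-17 M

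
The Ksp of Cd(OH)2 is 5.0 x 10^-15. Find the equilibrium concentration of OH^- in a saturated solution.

Cd(OH)2(s) <=> Cd^2+ + 2 OH^-
Ksp = [Cd^2+][OH^-]^2
For each mole of Cd(OH)2 that dissolves: [Cd^2+] = s, [OH^-] = 2s.
So Ksp = s × (2s)^2 = 4s^3
s^3 = 5.0 x 10^-15 / 4, so s = 1.08 × 10^-5 M
[OH^-] = 2s = 2.2 × 10^-5 M

[OH^-] ≈ 2.2 × 10^-5 M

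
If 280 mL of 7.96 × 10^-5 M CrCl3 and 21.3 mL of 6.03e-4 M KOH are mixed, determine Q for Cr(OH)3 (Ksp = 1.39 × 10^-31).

Total volume = 280 + 21.3 = 301.3 mL.
[Cr^3+] = 7.96 × 10^-5 × (280/301.3) = 7.397 × 10^-5 M
[OH^-] = 6.03 x 10^-4 × (21.3/301.3) = 4.263 × 10^-5 M
Cr(OH)3(s) ⇌ Cr^3+(aq) + 3 OH^-(aq), so Q = [Cr^3+][OH^-]^3
Q = (7.397 × 10^-5)(4.263 × 10^-5)^3 = 5.73 × 10^-18
Q > Ksp, so Cr(OH)3 will precipitate.

Q ≈ 5.73 x 10^-18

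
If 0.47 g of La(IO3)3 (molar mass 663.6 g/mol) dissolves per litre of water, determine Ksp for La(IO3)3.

Ksp = 6.8 × 10^-12

Molar solubility s = (4.7 × 10^-1 g/L) / (663.6 g/mol) = 7.08 × 10^-4 M.
La(IO3)3(s) ⇌ La^3+ + 3 IO3^-
With molar solubility s: [La^3+] = s, [IO3^-] = 3s.
Ksp = [La^3+][IO3^-]^3
Ksp = s(3s)^3 = 27s^4
With s = 7.08 × 10^-4: Ksp = 6.8 × 10^-12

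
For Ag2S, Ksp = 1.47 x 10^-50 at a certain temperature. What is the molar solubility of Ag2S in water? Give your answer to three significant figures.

Ag2S(s) ⇌ 2 Ag^+ + S^2-
Ksp = [Ag^+]^2[S^2-]
For each mole of Ag2S that dissolves: [Ag^+] = 2s, [S^2-] = s.
So Ksp = (2s)^2 × s = 4s^3
s = (1.47 x 10^-50 / 4)^(1/3) = 1.54 × 10^-17 M

s = 1.54 x 10^-17 M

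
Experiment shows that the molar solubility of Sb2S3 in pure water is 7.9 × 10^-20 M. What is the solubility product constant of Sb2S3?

3.3 × 10^-94

Sb2S3(s) ⇌ 2 Sb^3+ + 3 S^2-
With molar solubility s: [Sb^3+] = 2s, [S^2-] = 3s.
Ksp = [Sb^3+]^2[S^2-]^3
So Ksp = (2s)^2 × (3s)^3 = 108s^5
Ksp = 108 × (7.9 × 10^-20)^5 = 3.3 x 10^-94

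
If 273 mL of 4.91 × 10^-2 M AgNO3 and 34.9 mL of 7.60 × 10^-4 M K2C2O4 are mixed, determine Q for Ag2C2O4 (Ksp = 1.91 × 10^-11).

Total volume = 273 + 34.9 = 307.9 mL.
[Ag^+] = 4.91 x 10^-2 × (273/307.9) = 4.353 × 10^-2 M
[C2O4^2-] = 7.60 x 10^-4 × (34.9/307.9) = 8.614 × 10^-5 M
Ag2C2O4(s) <=> 2 Ag^+ + C2O4^2-, so Q = [Ag^+]^2[C2O4^2-]
Q = (4.353 × 10^-2)^2(8.614 × 10^-5) = 1.63 × 10^-7
Q > Ksp, so Ag2C2O4 will precipitate.

Q = 1.63e-7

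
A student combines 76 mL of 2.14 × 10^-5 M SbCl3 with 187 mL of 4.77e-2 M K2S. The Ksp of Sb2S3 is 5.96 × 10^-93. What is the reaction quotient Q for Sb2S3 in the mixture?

Q = 1.49 x 10^-15

Total volume = 76 + 187 = 263 mL.
[Sb^3+] = 2.14 × 10^-5 × (76/263) = 6.184 x 10^-6 M
[S^2-] = 4.77 × 10^-2 × (187/263) = 3.392 × 10^-2 M
Sb2S3(s) ⇌ 2 Sb^3+(aq) + 3 S^2-(aq), so Q = [Sb^3+]^2[S^2-]^3
Q = (6.184 × 10^-6)^2(3.392 x 10^-2)^3 = 1.49 × 10^-15
Q > Ksp, so Sb2S3 will precipitate.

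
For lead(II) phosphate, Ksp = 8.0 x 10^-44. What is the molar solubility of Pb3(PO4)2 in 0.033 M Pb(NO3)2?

2.4 x 10^-20 M

Pb3(PO4)2(s) <=> 3 Pb^2+ + 2 PO4^3-
Ksp = [Pb^2+]^3[PO4^3-]^2
Let s = moles of Pb3(PO4)2 that dissolve per litre. [Pb^2+] = 0.033 + 3s ≈ 0.033, [PO4^3-] = 2s (since Pb^2+ from Pb(NO3)2 dominates).
Ksp ≈ (0.033)^3 × (2s)^2
s = 2.4 × 10^-20 M
Check: 3s = 7.1 × 10^-20 ≪ 0.033, so the approximation is valid.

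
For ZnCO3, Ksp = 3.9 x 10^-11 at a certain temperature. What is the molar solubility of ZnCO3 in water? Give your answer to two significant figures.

6.2e-6 M

ZnCO3(s) ⇌ Zn^2+(aq) + CO3^2-(aq)
Ksp = [Zn^2+][CO3^2-]
Let s = molar solubility. Then [Zn^2+] = s and [CO3^2-] = s.
Ksp = s^2
s = (3.9 x 10^-11)^(1/2) = 6.2 × 10^-6 M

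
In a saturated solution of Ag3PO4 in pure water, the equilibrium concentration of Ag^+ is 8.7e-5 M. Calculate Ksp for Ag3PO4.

Ag3PO4(s) ⇌ 3 Ag^+(aq) + PO4^3-(aq)
Stoichiometry gives [PO4^3-] = (1/3)[Ag^+] = 2.90 x 10^-5 M.
Ksp = [Ag^+]^3[PO4^3-]
Ksp = (8.7 x 10^-5)^3 × 2.90 × 10^-5 = 1.9 x 10^-17

Ksp ≈ 1.9e-17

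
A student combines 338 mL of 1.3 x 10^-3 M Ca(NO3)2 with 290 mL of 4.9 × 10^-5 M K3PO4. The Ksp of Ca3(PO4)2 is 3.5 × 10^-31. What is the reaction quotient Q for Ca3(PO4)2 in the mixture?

1.8e-19

Total volume = 338 + 290 = 628 mL.
[Ca^2+] = 1.3 x 10^-3 × (338/628) = 7.00 × 10^-4 M
[PO4^3-] = 4.9 × 10^-5 × (290/628) = 2.26 × 10^-5 M
Ca3(PO4)2(s) ⇌ 3 Ca^2+ + 2 PO4^3-, so Q = [Ca^2+]^3[PO4^3-]^2
Q = (7.00 × 10^-4)^3(2.26 × 10^-5)^2 = 1.8 x 10^-19
Q > Ksp, so Ca3(PO4)2 will precipitate.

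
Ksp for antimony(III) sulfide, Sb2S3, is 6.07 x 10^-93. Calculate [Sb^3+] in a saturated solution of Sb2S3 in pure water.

Sb2S3(s) ⇌ 2 Sb^3+ + 3 S^2-
Ksp = [Sb^3+]^2[S^2-]^3
If s mol/L of Sb2S3 dissolves, [Sb^3+] = 2s and [S^2-] = 3s.
Ksp = (2s)^2(3s)^3 = 108s^5
Solving, s = (6.07 x 10^-93/108)^(1/5) = 1.412 × 10^-19 M
[Sb^3+] = 2s = 2.82 × 10^-19 M

[Sb^3+] = 2.82e-19 M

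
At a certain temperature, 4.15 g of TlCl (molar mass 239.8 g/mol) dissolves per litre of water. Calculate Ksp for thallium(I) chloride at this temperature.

Molar solubility s = (4.15 g/L) / (239.8 g/mol) = 1.731 × 10^-2 M.
TlCl(s) ⇌ Tl^+(aq) + Cl^-(aq)
With molar solubility s: [Tl^+] = s, [Cl^-] = s.
Ksp = [Tl^+][Cl^-]
Ksp = s × s = s^2
Ksp = (1.731 × 10^-2)^2 = 3.00 x 10^-4

Ksp ≈ 3.00 × 10^-4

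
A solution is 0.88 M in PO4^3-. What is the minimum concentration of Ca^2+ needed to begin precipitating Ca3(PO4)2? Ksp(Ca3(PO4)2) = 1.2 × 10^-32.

Ca3(PO4)2(s) <=> 3 Ca^2+(aq) + 2 PO4^3-(aq)
Ksp = [Ca^2+]^3[PO4^3-]^2
Precipitation begins when Q = Ksp. With [PO4^3-] = 0.88 M:
1.2 × 10^-32 = (0.88)^2 × [Ca^2+]^3
[Ca^2+] = (1.2 × 10^-32 / 7.74 × 10^-1)^(1/3) = 2.5 × 10^-11 M

2.5 × 10^-11 M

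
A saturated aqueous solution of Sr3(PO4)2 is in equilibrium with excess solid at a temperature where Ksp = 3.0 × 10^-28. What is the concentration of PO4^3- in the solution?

[PO4^3-] = 2.5e-6 M

Sr3(PO4)2(s) ⇌ 3 Sr^2+(aq) + 2 PO4^3-(aq)
Ksp = [Sr^2+]^3[PO4^3-]^2
With molar solubility s: [Sr^2+] = 3s, [PO4^3-] = 2s.
So Ksp = (3s)^3 × (2s)^2 = 108s^5
s = (3.0 × 10^-28 / 108)^(1/5) = 1.23 × 10^-6 M
[PO4^3-] = 2s = 2.5 × 10^-6 M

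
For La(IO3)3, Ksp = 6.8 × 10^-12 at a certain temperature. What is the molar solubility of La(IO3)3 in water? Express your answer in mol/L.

La(IO3)3(s) ⇌ La^3+ + 3 IO3^-
Ksp = [La^3+][IO3^-]^3
If s mol/L of La(IO3)3 dissolves, [La^3+] = s and [IO3^-] = 3s.
Ksp = s(3s)^3 = 27s^4
s^4 = 6.8 × 10^-12 / 27, so s = 7.1 × 10^-4 M

7.1 × 10^-4 M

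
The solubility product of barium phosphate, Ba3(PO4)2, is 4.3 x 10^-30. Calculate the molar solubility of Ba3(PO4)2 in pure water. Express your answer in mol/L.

5.2 x 10^-7 M

Ba3(PO4)2(s) ⇌ 3 Ba^2+ + 2 PO4^3-
Ksp = [Ba^2+]^3[PO4^3-]^2
For each mole of Ba3(PO4)2 that dissolves: [Ba^2+] = 3s, [PO4^3-] = 2s.
Ksp = (3s)^3(2s)^2 = 108s^5
Solving, s = (4.3 x 10^-30/108)^(1/5) = 5.2 × 10^-7 M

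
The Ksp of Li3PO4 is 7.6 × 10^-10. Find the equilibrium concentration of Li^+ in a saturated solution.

[Li^+] = 6.9 × 10^-3 M

Li3PO4(s) <=> 3 Li^+ + PO4^3-
Ksp = [Li^+]^3[PO4^3-]
If s mol/L of Li3PO4 dissolves, [Li^+] = 3s and [PO4^3-] = s.
Ksp = (3s)^3s = 27s^4
Solving, s = (7.6 × 10^-10/27)^(1/4) = 2.30 × 10^-3 M
[Li^+] = 3s = 6.9 x 10^-3 M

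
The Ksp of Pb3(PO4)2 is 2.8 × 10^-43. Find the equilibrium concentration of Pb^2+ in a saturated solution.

[Pb^2+] ≈ 3.6 x 10^-9 M

Pb3(PO4)2(s) <=> 3 Pb^2+(aq) + 2 PO4^3-(aq)
Ksp = [Pb^2+]^3[PO4^3-]^2
For each mole of Pb3(PO4)2 that dissolves: [Pb^2+] = 3s, [PO4^3-] = 2s.
Ksp = (3s)^3(2s)^2 = 108s^5
Solving, s = (2.8 × 10^-43/108)^(1/5) = 1.21 × 10^-9 M
[Pb^2+] = 3s = 3.6 × 10^-9 M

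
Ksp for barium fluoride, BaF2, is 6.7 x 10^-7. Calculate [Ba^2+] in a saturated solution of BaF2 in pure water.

BaF2(s) ⇌ Ba^2+(aq) + 2 F^-(aq)
Ksp = [Ba^2+][F^-]^2
Let s = molar solubility. Then [Ba^2+] = s and [F^-] = 2s.
Substituting: Ksp = s(2s)^2 = 4s^3
s = (6.7 x 10^-7 / 4)^(1/3) = 5.51 × 10^-3 M
[Ba^2+] = s = 5.5 x 10^-3 M

[Ba^2+] ≈ 5.5 x 10^-3 M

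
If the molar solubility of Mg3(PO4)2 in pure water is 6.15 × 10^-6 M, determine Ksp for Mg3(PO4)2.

Ksp = 9.50 x 10^-25

Mg3(PO4)2(s) ⇌ 3 Mg^2+ + 2 PO4^3-
For each mole of Mg3(PO4)2 that dissolves: [Mg^2+] = 3s, [PO4^3-] = 2s.
Ksp = [Mg^2+]^3[PO4^3-]^2
So Ksp = (3s)^3 × (2s)^2 = 108s^5
With s = 6.15 × 10^-6: Ksp = 9.50 × 10^-25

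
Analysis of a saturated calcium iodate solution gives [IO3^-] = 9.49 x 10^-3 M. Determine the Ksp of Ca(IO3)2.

Ca(IO3)2(s) <=> Ca^2+ + 2 IO3^-
Stoichiometry gives [Ca^2+] = (1/2)[IO3^-] = 4.745 x 10^-3 M.
Ksp = [Ca^2+][IO3^-]^2
Ksp = 4.745 × 10^-3 × (9.49 × 10^-3)^2 = 4.27 × 10^-7

Ksp ≈ 4.27 × 10^-7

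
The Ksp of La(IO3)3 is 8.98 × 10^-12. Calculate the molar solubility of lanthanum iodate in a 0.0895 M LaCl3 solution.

s = 1.55 × 10^-4 M

La(IO3)3(s) ⇌ La^3+(aq) + 3 IO3^-(aq)
Ksp = [La^3+][IO3^-]^3
Let s be the molar solubility in this solution. [La^3+] = 0.0895 + s ≈ 0.0895, [IO3^-] = 3s (common-ion effect: La^3+ is already 0.0895 M).
Ksp ≈ 0.0895 × (3s)^3
s = 1.55 × 10^-4 M
Check: s = 1.5 × 10^-4 ≪ 0.0895, so the approximation is valid.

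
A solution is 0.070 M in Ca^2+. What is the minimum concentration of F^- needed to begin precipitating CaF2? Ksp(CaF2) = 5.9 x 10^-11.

2.9e-5 M

CaF2(s) <=> Ca^2+(aq) + 2 F^-(aq)
Ksp = [Ca^2+][F^-]^2
Precipitation begins when Q = Ksp. With [Ca^2+] = 0.070 M:
5.9 x 10^-11 = (0.070) × [F^-]^2
[F^-] = (5.9 x 10^-11 / 7.0 × 10^-2)^(1/2) = 2.9 × 10^-5 M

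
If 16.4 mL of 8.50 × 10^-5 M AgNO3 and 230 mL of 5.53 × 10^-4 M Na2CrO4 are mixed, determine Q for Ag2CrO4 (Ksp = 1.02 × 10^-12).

Total volume = 16.4 + 230 = 246.4 mL.
[Ag^+] = 8.50 x 10^-5 × (16.4/246.4) = 5.657 × 10^-6 M
[CrO4^2-] = 5.53 x 10^-4 × (230/246.4) = 5.162 × 10^-4 M
Ag2CrO4(s) <=> 2 Ag^+(aq) + CrO4^2-(aq), so Q = [Ag^+]^2[CrO4^2-]
Q = (5.657 × 10^-6)^2(5.162 x 10^-4) = 1.65 × 10^-14
Q < Ksp, so no precipitate of Ag2CrO4 forms.

Q ≈ 1.65 × 10^-14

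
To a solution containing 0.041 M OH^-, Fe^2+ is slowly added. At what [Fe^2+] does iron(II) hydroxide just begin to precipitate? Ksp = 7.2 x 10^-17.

4.3e-14 M

Fe(OH)2(s) ⇌ Fe^2+(aq) + 2 OH^-(aq)
Ksp = [Fe^2+][OH^-]^2
Precipitation begins when Q = Ksp. With [OH^-] = 0.041 M:
7.2 x 10^-17 = (0.041)^2 × [Fe^2+]
[Fe^2+] = (7.2 x 10^-17 / 1.68 x 10^-3) = 4.3 × 10^-14 M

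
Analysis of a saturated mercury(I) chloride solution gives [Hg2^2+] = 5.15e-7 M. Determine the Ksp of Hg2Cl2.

Ksp = 5.46 x 10^-19

Hg2Cl2(s) ⇌ Hg2^2+(aq) + 2 Cl^-(aq)
Stoichiometry gives [Cl^-] = (2/1)[Hg2^2+] = 1.030 × 10^-6 M.
Ksp = [Hg2^2+][Cl^-]^2
Ksp = 5.15 x 10^-7 × (1.030 × 10^-6)^2 = 5.46 x 10^-19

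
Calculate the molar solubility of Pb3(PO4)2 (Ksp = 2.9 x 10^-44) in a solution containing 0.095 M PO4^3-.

Pb3(PO4)2(s) <=> 3 Pb^2+(aq) + 2 PO4^3-(aq)
Ksp = [Pb^2+]^3[PO4^3-]^2
Let s = moles of Pb3(PO4)2 that dissolve per litre. [Pb^2+] = 3s, [PO4^3-] = 0.095 + 2s ≈ 0.095 (common-ion effect: PO4^3- is already 0.095 M).
Ksp ≈ (3s)^3 × (0.095)^2
s = 4.9 x 10^-15 M
Check: 2s = 9.8 x 10^-15 ≪ 0.095, so the approximation is valid.

4.9e-15 M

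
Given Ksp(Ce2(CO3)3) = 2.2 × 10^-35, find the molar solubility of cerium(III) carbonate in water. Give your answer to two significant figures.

Ce2(CO3)3(s) ⇌ 2 Ce^3+ + 3 CO3^2-
Ksp = [Ce^3+]^2[CO3^2-]^3
For each mole of Ce2(CO3)3 that dissolves: [Ce^3+] = 2s, [CO3^2-] = 3s.
Substituting: Ksp = (2s)^2(3s)^3 = 108s^5
s = (2.2 × 10^-35 / 108)^(1/5) = 4.6 x 10^-8 M

s = 4.6 x 10^-8 M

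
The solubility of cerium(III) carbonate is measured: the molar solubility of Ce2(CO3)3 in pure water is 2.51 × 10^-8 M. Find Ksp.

1.08 x 10^-36

Ce2(CO3)3(s) <=> 2 Ce^3+(aq) + 3 CO3^2-(aq)
If s mol/L of Ce2(CO3)3 dissolves, [Ce^3+] = 2s and [CO3^2-] = 3s.
Ksp = [Ce^3+]^2[CO3^2-]^3
Substituting: Ksp = (2s)^2(3s)^3 = 108s^5
With s = 2.51 × 10^-8: Ksp = 1.08 × 10^-36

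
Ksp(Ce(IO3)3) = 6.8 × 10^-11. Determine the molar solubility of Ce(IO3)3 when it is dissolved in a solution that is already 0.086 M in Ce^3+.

3.1 × 10^-4 M

Ce(IO3)3(s) ⇌ Ce^3+ + 3 IO3^-
Ksp = [Ce^3+][IO3^-]^3
Let s = moles of Ce(IO3)3 that dissolve per litre. [Ce^3+] = 0.086 + s ≈ 0.086, [IO3^-] = 3s (since the Ce^3+ already present dominates).
Ksp ≈ 0.086 × (3s)^3
s = 3.1 × 10^-4 M
Check: s = 3.1 x 10^-4 ≪ 0.086, so the approximation is valid.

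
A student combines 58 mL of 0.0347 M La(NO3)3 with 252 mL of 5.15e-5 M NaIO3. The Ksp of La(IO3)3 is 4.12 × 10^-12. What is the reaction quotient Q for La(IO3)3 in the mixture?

Total volume = 58 + 252 = 310 mL.
[La^3+] = 3.47 × 10^-2 × (58/310) = 6.492 x 10^-3 M
[IO3^-] = 5.15 x 10^-5 × (252/310) = 4.186 x 10^-5 M
La(IO3)3(s) ⇌ La^3+(aq) + 3 IO3^-(aq), so Q = [La^3+][IO3^-]^3
Q = (6.492 × 10^-3)(4.186 × 10^-5)^3 = 4.76 × 10^-16
Q < Ksp, so no precipitate of La(IO3)3 forms.

Q ≈ 4.76 x 10^-16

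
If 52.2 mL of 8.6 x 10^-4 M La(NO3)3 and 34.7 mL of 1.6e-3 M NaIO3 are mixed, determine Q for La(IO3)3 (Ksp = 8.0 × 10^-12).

Q = 1.3 × 10^-13

Total volume = 52.2 + 34.7 = 86.9 mL.
[La^3+] = 8.6 × 10^-4 × (52.2/86.9) = 5.17 × 10^-4 M
[IO3^-] = 1.6 × 10^-3 × (34.7/86.9) = 6.39 × 10^-4 M
La(IO3)3(s) ⇌ La^3+(aq) + 3 IO3^-(aq), so Q = [La^3+][IO3^-]^3
Q = (5.17 x 10^-4)(6.39 x 10^-4)^3 = 1.3 x 10^-13
Q < Ksp, so no precipitate of La(IO3)3 forms.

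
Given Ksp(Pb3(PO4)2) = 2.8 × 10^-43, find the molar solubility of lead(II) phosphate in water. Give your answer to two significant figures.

Pb3(PO4)2(s) ⇌ 3 Pb^2+ + 2 PO4^3-
Ksp = [Pb^2+]^3[PO4^3-]^2
If s mol/L of Pb3(PO4)2 dissolves, [Pb^2+] = 3s and [PO4^3-] = 2s.
So Ksp = (3s)^3 × (2s)^2 = 108s^5
s^5 = 2.8 × 10^-43 / 108, so s = 1.2 x 10^-9 M

1.2 × 10^-9 M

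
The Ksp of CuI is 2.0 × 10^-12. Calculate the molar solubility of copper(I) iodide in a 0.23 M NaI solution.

8.7 × 10^-12 M

CuI(s) ⇌ Cu^+(aq) + I^-(aq)
Ksp = [Cu^+][I^-]
If s mol/L dissolves here, [Cu^+] = s, [I^-] = 0.23 + s ≈ 0.23 (since I^- from NaI dominates).
Ksp ≈ s × 0.23
s = 8.7 x 10^-12 M
Check: s = 8.7 × 10^-12 ≪ 0.23, so the approximation is valid.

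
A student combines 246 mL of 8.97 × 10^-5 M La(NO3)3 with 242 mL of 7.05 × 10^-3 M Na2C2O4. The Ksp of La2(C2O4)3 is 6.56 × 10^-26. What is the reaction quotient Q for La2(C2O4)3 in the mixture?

Q = 8.74e-17

Total volume = 246 + 242 = 488 mL.
[La^3+] = 8.97 x 10^-5 × (246/488) = 4.522 × 10^-5 M
[C2O4^2-] = 7.05 x 10^-3 × (242/488) = 3.496 × 10^-3 M
La2(C2O4)3(s) ⇌ 2 La^3+(aq) + 3 C2O4^2-(aq), so Q = [La^3+]^2[C2O4^2-]^3
Q = (4.522 x 10^-5)^2(3.496 × 10^-3)^3 = 8.74 × 10^-17
Q > Ksp, so La2(C2O4)3 will precipitate.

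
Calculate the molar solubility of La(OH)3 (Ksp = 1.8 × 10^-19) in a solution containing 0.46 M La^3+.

s = 2.4e-7 M

La(OH)3(s) ⇌ La^3+(aq) + 3 OH^-(aq)
Ksp = [La^3+][OH^-]^3
If s mol/L dissolves here, [La^3+] = 0.46 + s ≈ 0.46, [OH^-] = 3s (Ksp is small, so little additional dissolves).
Ksp ≈ 0.46 × (3s)^3
s = 2.4 × 10^-7 M
Check: s = 2.4 × 10^-7 ≪ 0.46, so the approximation is valid.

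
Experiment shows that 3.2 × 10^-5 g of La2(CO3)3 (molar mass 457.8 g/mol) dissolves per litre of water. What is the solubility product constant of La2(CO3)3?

Ksp ≈ 1.8 × 10^-34

Molar solubility s = (3.2 × 10^-5 g/L) / (457.8 g/mol) = 6.99 x 10^-8 M.
La2(CO3)3(s) ⇌ 2 La^3+(aq) + 3 CO3^2-(aq)
If s mol/L of La2(CO3)3 dissolves, [La^3+] = 2s and [CO3^2-] = 3s.
Ksp = [La^3+]^2[CO3^2-]^3
Ksp = (2s)^2(3s)^3 = 108s^5
With s = 6.99 × 10^-8: Ksp = 1.8 x 10^-34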